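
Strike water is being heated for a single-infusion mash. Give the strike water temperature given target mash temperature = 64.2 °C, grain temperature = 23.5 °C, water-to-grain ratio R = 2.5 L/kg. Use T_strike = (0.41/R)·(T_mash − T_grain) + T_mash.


T_strike = (0.41/2.5)·(64.2 − 23.5) + 64.2

70.8748 °C


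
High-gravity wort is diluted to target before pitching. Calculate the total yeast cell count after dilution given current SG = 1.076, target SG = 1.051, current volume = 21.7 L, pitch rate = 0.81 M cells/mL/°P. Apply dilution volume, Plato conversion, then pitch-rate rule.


V_w = V·((SG_c−1)/(SG_t−1)−1);  °P = 259 − 259/SG_t;  cells = rate·(V+V_w)·°P
V_w = 21.7·((1.076−1)/(1.051−1)−1) = 10.6373
V_final = 21.7 + 10.6373 = 32.3373
°P = 259 − 259/1.051 = 12.5680
cells = 0.81·32.3373·12.5680

329.1966 billion cells


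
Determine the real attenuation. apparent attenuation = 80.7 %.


RA = AA · 0.8192
RA = 80.7 · 0.8192

66.1094 %


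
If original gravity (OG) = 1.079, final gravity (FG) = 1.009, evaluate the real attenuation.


AA = (OG−FG)/(OG−1)·100;  RA = AA·0.8192
AA = (1.079 − 1.009)/(1.079 − 1)·100 = 88.6076
RA = 88.6076·0.8192

72.5873 %


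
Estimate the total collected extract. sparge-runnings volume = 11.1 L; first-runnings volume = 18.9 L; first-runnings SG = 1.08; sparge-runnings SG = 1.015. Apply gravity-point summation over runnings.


total = Σ (SG_i − 1)·1000·V_i
first = (1.08 − 1)·1000·18.9 = 1512.0000
sparge = (1.015 − 1)·1000·11.1 = 166.5000
total = 1512.0000 + 166.5000

1678.5000 gravity·L


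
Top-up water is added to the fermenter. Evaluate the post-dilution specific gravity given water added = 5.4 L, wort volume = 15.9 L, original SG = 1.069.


SG_new = 1 + (SG_old − 1)·V_old/(V_old + V_water)
pts = (1.069 − 1)·1000·15.9/(15.9 + 5.4) = 51.5070
SG_new = 1 + 51.5070/1000

1.0515


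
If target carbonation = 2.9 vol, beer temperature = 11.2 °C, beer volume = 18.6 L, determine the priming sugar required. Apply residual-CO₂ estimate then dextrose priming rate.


residual = 14.695·(0.01821 + 0.09011·e^(−0.04·T));  sugar = (target − residual)·4.0·V
residual = 14.695·(0.01821 + 0.09011·e^(−0.04·11.2)) = 1.1136
sugar = (2.9 − 1.1136)·4.0·18.6

132.9073 g


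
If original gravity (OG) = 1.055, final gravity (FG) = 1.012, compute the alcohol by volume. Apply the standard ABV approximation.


ABV = (OG − FG) · 131.25
ABV = (1.055 − 1.012) · 131.25

5.6437 % ABV


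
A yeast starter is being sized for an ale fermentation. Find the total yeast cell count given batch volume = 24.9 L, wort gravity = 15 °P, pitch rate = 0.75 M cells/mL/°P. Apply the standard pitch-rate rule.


cells (billions) = rate · V_L · °P
cells = 0.75 · 24.9 · 15

280.1250 billion cells


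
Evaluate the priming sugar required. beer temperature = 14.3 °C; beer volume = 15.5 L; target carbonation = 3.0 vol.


residual = 14.695·(0.01821 + 0.09011·e^(−0.04·T));  sugar = (target − residual)·4.0·V
residual = 14.695·(0.01821 + 0.09011·e^(−0.04·14.3)) = 1.0149
sugar = (3.0 − 1.0149)·4.0·15.5

123.0731 g


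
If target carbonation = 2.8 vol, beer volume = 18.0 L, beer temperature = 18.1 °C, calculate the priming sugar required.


residual = 14.695·(0.01821 + 0.09011·e^(−0.04·T));  sugar = (target − residual)·4.0·V
residual = 14.695·(0.01821 + 0.09011·e^(−0.04·18.1)) = 0.9096
sugar = (2.8 − 0.9096)·4.0·18.0

136.1114 g


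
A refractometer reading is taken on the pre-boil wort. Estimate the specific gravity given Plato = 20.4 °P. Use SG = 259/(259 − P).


SG = 259/(259 − 20.4)

1.0855


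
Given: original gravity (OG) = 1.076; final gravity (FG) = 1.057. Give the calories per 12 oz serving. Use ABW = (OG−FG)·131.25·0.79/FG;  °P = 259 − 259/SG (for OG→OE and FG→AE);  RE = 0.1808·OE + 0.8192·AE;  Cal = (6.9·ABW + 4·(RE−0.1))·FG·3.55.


ABW = (1.076 − 1.057)·131.25·0.79/1.057 = 1.8638
OE = 259 − 259/1.076 = 18.2937 °P
AE = 259 − 259/1.057 = 13.9669 °P
RE = 0.1808·18.2937 + 0.8192·13.9669 = 14.7492 °P
Cal = (6.9·1.8638 + 4·(14.7492−0.1))·1.057·3.55

268.1320 kcal


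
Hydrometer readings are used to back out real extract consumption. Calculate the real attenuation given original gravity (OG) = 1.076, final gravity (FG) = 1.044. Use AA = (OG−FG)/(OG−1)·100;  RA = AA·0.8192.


AA = (1.076 − 1.044)/(1.076 − 1)·100 = 42.1053
RA = 42.1053·0.8192

34.4926 %


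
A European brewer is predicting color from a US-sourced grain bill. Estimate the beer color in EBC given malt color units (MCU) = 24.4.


SRM = 1.4922·MCU^0.6859;  EBC = SRM·1.97
SRM = 1.4922·24.4^0.6859 = 13.3487
EBC = 13.3487·1.97

26.2969 EBC


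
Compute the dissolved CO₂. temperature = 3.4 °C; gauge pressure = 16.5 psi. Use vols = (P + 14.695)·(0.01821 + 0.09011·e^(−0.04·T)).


vols = (16.5 + 14.695)·(0.01821 + 0.09011·e^(−0.04·3.4))

3.0216 volumes


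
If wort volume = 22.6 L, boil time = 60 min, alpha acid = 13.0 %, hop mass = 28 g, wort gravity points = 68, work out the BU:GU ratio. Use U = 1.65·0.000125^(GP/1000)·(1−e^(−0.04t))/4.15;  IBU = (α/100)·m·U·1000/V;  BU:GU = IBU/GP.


U = 1.65·0.000125^(68/1000)·(1−e^(−0.04·60))/4.15 = 0.1962
IBU = (13.0/100)·28·0.1962·1000/22.6 = 31.6022
BU:GU = 31.6022/68

0.4647


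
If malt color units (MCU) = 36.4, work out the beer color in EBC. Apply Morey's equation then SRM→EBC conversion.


SRM = 1.4922·MCU^0.6859;  EBC = SRM·1.97
SRM = 1.4922·36.4^0.6859 = 17.5625
EBC = 17.5625·1.97

34.5981 EBC


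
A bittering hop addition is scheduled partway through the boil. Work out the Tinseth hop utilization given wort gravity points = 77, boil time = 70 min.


U = 1.65·0.000125^(GP/1000) · (1 − e^(−0.04·t))/4.15
bigness = 1.65·0.000125^(77/1000) = 0.8259
boil_factor = (1 − e^(−0.04·70))/4.15 = 0.2263
U = 0.8259 · 0.2263

0.1869


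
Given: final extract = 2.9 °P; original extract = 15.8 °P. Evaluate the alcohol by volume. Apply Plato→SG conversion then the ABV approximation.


SG = 259/(259 − P);  ABV = (OG − FG)·131.25
OG = 259/(259 − 15.8) = 1.0650
FG = 259/(259 − 2.9) = 1.0113
ABV = (1.0650 − 1.0113)·131.25

7.0407 % ABV


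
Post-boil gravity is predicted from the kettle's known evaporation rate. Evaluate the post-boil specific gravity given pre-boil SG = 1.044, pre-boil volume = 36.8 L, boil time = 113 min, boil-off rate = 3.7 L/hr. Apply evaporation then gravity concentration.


V_post = V_pre − rate·(t/60);  SG_post = 1 + (SG_pre−1)·V_pre/V_post
V_post = 36.8 − 3.7·(113/60) = 29.8317
SG_post = 1 + (1.044 − 1)·36.8/29.8317

1.0543


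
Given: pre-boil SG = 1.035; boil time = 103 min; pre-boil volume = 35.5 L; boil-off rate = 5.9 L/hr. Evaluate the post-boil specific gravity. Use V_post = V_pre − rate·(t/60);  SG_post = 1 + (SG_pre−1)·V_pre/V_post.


V_post = 35.5 − 5.9·(103/60) = 25.3717
SG_post = 1 + (1.035 − 1)·35.5/25.3717

1.0490


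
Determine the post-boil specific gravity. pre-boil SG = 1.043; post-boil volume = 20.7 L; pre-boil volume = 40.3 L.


SG_post = 1 + (SG_pre − 1)·V_pre/V_post
pts_pre = (1.043 − 1)·1000 = 43.0000
pts_post = 43.0000·40.3/20.7 = 83.7150
SG_post = 1 + 83.7150/1000

1.0837


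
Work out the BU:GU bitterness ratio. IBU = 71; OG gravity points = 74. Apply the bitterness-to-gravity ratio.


BU:GU = IBU / OG_points
BU:GU = 71 / 74

0.9595


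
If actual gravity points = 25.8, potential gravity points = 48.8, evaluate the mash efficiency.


efficiency = actual / potential × 100
efficiency = 25.8 / 48.8 × 100

52.8689 %


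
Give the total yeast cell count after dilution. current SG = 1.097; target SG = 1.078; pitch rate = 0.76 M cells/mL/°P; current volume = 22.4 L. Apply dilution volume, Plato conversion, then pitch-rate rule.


V_w = V·((SG_c−1)/(SG_t−1)−1);  °P = 259 − 259/SG_t;  cells = rate·(V+V_w)·°P
V_w = 22.4·((1.097−1)/(1.078−1)−1) = 5.4564
V_final = 22.4 + 5.4564 = 27.8564
°P = 259 − 259/1.078 = 18.7403
cells = 0.76·27.8564·18.7403

396.7476 billion cells


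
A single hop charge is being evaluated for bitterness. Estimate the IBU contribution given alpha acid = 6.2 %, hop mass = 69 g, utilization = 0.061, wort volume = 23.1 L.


IBU = (α/100)·mass·U·1000 / V
IBU = (6.2/100)·69·0.061·1000 / 23.1

11.2969 IBU


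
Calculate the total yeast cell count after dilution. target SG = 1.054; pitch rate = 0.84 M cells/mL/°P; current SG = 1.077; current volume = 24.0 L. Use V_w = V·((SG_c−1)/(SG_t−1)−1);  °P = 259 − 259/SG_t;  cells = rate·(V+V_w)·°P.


V_w = 24.0·((1.077−1)/(1.054−1)−1) = 10.2222
V_final = 24.0 + 10.2222 = 34.2222
°P = 259 − 259/1.054 = 13.2694
cells = 0.84·34.2222·13.2694

381.4524 billion cells


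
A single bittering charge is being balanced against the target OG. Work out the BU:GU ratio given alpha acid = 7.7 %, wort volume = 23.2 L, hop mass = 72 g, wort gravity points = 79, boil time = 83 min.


U = 1.65·0.000125^(GP/1000)·(1−e^(−0.04t))/4.15;  IBU = (α/100)·m·U·1000/V;  BU:GU = IBU/GP
U = 1.65·0.000125^(79/1000)·(1−e^(−0.04·83))/4.15 = 0.1884
IBU = (7.7/100)·72·0.1884·1000/23.2 = 45.0231
BU:GU = 45.0231/79

0.5699


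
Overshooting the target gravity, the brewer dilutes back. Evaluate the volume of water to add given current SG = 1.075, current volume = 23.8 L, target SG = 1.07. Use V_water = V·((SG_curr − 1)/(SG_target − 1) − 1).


V_water = 23.8·((1.075 − 1)/(1.07 − 1) − 1)

1.7000 L


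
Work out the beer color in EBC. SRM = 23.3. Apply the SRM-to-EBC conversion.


EBC = SRM · 1.97
EBC = 23.3 · 1.97

45.9010 EBC


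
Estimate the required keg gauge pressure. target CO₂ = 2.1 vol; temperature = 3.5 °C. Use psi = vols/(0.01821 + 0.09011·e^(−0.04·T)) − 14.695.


psi = 2.1/(0.01821 + 0.09011·e^(−0.04·3.5)) − 14.695

7.0559 psi


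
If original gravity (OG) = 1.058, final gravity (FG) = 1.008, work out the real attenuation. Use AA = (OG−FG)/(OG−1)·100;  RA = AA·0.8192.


AA = (1.058 − 1.008)/(1.058 − 1)·100 = 86.2069
RA = 86.2069·0.8192

70.6207 %


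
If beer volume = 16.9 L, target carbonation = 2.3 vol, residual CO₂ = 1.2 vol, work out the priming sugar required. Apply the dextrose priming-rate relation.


sugar = (target − residual)·4.0·V
sugar = (2.3 − 1.2)·4.0·16.9

74.3600 g


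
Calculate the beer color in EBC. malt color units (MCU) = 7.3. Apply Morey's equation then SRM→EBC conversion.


SRM = 1.4922·MCU^0.6859;  EBC = SRM·1.97
SRM = 1.4922·7.3^0.6859 = 5.8342
EBC = 5.8342·1.97

11.4933 EBC


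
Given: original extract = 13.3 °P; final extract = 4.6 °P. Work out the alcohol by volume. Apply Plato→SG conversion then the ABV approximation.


SG = 259/(259 − P);  ABV = (OG − FG)·131.25
OG = 259/(259 − 13.3) = 1.0541
FG = 259/(259 − 4.6) = 1.0181
ABV = (1.0541 − 1.0181)·131.25

4.7315 % ABV


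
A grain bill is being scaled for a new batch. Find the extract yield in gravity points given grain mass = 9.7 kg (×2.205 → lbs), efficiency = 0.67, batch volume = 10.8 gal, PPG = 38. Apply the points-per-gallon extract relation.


points = lbs × PPG × eff / vol
lbs = 9.7 × 2.205 = 21.3885
points = 21.3885 × 38 × 0.67 / 10.8

50.4214 points


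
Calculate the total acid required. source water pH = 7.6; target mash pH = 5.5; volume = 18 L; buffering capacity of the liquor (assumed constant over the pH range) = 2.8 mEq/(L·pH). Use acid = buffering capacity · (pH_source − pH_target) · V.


acid = 2.8 · (7.6 − 5.5) · 18

105.8400 mEq


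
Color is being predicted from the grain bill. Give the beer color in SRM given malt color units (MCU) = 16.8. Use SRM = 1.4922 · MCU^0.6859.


SRM = 1.4922 · 16.8^0.6859

10.3340 SRM


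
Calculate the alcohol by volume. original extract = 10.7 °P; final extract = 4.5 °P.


SG = 259/(259 − P);  ABV = (OG − FG)·131.25
OG = 259/(259 − 10.7) = 1.0431
FG = 259/(259 − 4.5) = 1.0177
ABV = (1.0431 − 1.0177)·131.25

3.3352 % ABV


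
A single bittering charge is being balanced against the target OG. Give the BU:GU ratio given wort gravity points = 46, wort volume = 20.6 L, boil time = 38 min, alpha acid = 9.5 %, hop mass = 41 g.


U = 1.65·0.000125^(GP/1000)·(1−e^(−0.04t))/4.15;  IBU = (α/100)·m·U·1000/V;  BU:GU = IBU/GP
U = 1.65·0.000125^(46/1000)·(1−e^(−0.04·38))/4.15 = 0.2054
IBU = (9.5/100)·41·0.2054·1000/20.6 = 38.8459
BU:GU = 38.8459/46

0.8445


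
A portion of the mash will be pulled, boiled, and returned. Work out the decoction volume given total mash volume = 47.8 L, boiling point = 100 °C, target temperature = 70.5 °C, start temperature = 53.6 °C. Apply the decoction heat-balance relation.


V_dec = V_total·(T_target − T_start)/(T_boil − T_start)
V_dec = 47.8·(70.5 − 53.6)/(100 − 53.6)

17.4099 L


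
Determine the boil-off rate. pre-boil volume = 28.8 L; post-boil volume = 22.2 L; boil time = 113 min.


rate = (V_pre − V_post) / (t_min/60)
rate = (28.8 − 22.2) / (113/60)

3.5044 L/hr


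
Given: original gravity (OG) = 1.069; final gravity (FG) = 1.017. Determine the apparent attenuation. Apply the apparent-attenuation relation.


AA = (OG − FG)/(OG − 1) · 100
AA = (1.069 − 1.017)/(1.069 − 1) · 100

75.3623 %


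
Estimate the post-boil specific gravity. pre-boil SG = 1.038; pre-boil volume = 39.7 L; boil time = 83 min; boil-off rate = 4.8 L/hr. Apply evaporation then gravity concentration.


V_post = V_pre − rate·(t/60);  SG_post = 1 + (SG_pre−1)·V_pre/V_post
V_post = 39.7 − 4.8·(83/60) = 33.0600
SG_post = 1 + (1.038 − 1)·39.7/33.0600

1.0456


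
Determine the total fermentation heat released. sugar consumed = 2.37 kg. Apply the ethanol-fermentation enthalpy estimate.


Q = m_sugar · 590 kJ/kg
Q = 2.37 · 590

1398.3000 kJ


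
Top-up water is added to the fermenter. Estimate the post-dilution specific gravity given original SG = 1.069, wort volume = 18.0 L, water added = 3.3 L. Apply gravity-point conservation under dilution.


SG_new = 1 + (SG_old − 1)·V_old/(V_old + V_water)
pts = (1.069 − 1)·1000·18.0/(18.0 + 3.3) = 58.3099
SG_new = 1 + 58.3099/1000

1.0583


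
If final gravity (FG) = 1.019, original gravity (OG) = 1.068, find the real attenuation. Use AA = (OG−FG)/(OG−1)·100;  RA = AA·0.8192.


AA = (1.068 − 1.019)/(1.068 − 1)·100 = 72.0588
RA = 72.0588·0.8192

59.0306 %


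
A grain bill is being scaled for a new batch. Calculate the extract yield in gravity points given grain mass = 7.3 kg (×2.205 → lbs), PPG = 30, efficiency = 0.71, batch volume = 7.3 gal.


points = lbs × PPG × eff / vol
lbs = 7.3 × 2.205 = 16.0965
points = 16.0965 × 30 × 0.71 / 7.3

46.9665 points


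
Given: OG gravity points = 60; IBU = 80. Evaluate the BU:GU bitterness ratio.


BU:GU = IBU / OG_points
BU:GU = 80 / 60

1.3333


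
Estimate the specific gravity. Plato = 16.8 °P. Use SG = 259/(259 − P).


SG = 259/(259 − 16.8)

1.0694


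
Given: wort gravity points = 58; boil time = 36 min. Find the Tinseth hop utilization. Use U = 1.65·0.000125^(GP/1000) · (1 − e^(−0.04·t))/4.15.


bigness = 1.65·0.000125^(58/1000) = 0.9797
boil_factor = (1 − e^(−0.04·36))/4.15 = 0.1839
U = 0.9797 · 0.1839

0.1801


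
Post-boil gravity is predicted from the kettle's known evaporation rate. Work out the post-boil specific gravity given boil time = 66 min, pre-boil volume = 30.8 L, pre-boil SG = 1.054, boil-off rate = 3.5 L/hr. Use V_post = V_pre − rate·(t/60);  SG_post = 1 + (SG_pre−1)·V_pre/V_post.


V_post = 30.8 − 3.5·(66/60) = 26.9500
SG_post = 1 + (1.054 − 1)·30.8/26.9500

1.0617


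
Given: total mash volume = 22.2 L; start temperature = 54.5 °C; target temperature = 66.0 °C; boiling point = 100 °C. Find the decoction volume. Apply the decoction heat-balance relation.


V_dec = V_total·(T_target − T_start)/(T_boil − T_start)
V_dec = 22.2·(66.0 − 54.5)/(100 − 54.5)

5.6110 L


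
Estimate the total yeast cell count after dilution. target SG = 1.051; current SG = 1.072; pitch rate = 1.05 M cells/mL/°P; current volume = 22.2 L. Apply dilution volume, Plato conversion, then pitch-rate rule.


V_w = V·((SG_c−1)/(SG_t−1)−1);  °P = 259 − 259/SG_t;  cells = rate·(V+V_w)·°P
V_w = 22.2·((1.072−1)/(1.051−1)−1) = 9.1412
V_final = 22.2 + 9.1412 = 31.3412
°P = 259 − 259/1.051 = 12.5680
cells = 1.05·31.3412·12.5680

413.5917 billion cells


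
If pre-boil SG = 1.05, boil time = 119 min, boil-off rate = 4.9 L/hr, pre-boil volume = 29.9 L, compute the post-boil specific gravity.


V_post = V_pre − rate·(t/60);  SG_post = 1 + (SG_pre−1)·V_pre/V_post
V_post = 29.9 − 4.9·(119/60) = 20.1817
SG_post = 1 + (1.05 − 1)·29.9/20.1817

1.0741


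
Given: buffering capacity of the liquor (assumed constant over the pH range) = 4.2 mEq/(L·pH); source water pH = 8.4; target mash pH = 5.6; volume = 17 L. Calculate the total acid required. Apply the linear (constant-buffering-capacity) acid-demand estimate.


acid = buffering capacity · (pH_source − pH_target) · V
acid = 4.2 · (8.4 − 5.6) · 17

199.9200 mEq


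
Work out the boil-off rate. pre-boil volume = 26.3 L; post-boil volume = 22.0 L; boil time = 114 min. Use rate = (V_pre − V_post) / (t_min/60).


rate = (26.3 − 22.0) / (114/60)

2.2632 L/hr


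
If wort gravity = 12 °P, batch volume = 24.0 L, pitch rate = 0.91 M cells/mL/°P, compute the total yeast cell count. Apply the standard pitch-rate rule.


cells (billions) = rate · V_L · °P
cells = 0.91 · 24.0 · 12

262.0800 billion cells


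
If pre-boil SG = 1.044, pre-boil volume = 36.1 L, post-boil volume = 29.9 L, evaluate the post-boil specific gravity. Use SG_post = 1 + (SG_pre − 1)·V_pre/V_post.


pts_pre = (1.044 − 1)·1000 = 44.0000
pts_post = 44.0000·36.1/29.9 = 53.1237
SG_post = 1 + 53.1237/1000

1.0531


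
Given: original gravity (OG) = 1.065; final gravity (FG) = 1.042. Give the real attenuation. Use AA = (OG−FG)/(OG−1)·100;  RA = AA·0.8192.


AA = (1.065 − 1.042)/(1.065 − 1)·100 = 35.3846
RA = 35.3846·0.8192

28.9871 %


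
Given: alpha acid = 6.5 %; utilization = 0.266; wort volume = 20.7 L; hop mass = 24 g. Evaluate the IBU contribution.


IBU = (α/100)·mass·U·1000 / V
IBU = (6.5/100)·24·0.266·1000 / 20.7

20.0464 IBU


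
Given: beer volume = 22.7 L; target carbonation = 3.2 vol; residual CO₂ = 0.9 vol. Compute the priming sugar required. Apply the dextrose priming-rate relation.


sugar = (target − residual)·4.0·V
sugar = (3.2 − 0.9)·4.0·22.7

208.8400 g


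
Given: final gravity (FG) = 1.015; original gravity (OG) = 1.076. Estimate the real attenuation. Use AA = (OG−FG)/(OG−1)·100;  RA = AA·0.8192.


AA = (1.076 − 1.015)/(1.076 − 1)·100 = 80.2632
RA = 80.2632·0.8192

65.7516 %


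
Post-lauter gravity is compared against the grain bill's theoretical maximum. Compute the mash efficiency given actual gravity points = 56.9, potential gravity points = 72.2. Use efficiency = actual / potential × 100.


efficiency = 56.9 / 72.2 × 100

78.8089 %


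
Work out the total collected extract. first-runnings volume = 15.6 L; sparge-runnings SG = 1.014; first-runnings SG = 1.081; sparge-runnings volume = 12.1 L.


total = Σ (SG_i − 1)·1000·V_i
first = (1.081 − 1)·1000·15.6 = 1263.6000
sparge = (1.014 − 1)·1000·12.1 = 169.4000
total = 1263.6000 + 169.4000

1433.0000 gravity·L


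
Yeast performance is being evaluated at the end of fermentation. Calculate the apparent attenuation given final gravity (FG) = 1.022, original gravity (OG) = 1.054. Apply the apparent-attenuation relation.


AA = (OG − FG)/(OG − 1) · 100
AA = (1.054 − 1.022)/(1.054 − 1) · 100

59.2593 %


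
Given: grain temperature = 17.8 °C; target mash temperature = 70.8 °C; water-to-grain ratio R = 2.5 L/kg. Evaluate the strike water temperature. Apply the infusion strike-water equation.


T_strike = (0.41/R)·(T_mash − T_grain) + T_mash
T_strike = (0.41/2.5)·(70.8 − 17.8) + 70.8

79.4920 °C


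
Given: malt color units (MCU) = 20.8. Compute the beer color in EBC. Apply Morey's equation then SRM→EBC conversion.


SRM = 1.4922·MCU^0.6859;  EBC = SRM·1.97
SRM = 1.4922·20.8^0.6859 = 11.9643
EBC = 11.9643·1.97

23.5696 EBC


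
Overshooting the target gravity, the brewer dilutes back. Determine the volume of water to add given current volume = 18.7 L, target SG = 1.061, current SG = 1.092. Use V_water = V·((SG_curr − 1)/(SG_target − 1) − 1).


V_water = 18.7·((1.092 − 1)/(1.061 − 1) − 1)

9.5033 L


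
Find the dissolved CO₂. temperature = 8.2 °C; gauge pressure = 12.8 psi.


vols = (P + 14.695)·(0.01821 + 0.09011·e^(−0.04·T))
vols = (12.8 + 14.695)·(0.01821 + 0.09011·e^(−0.04·8.2))

2.2854 volumes


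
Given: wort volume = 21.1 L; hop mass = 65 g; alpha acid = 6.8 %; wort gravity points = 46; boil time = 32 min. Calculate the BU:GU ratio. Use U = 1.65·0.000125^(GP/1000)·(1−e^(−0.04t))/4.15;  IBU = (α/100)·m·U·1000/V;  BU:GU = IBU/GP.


U = 1.65·0.000125^(46/1000)·(1−e^(−0.04·32))/4.15 = 0.1898
IBU = (6.8/100)·65·0.1898·1000/21.1 = 39.7693
BU:GU = 39.7693/46

0.8646


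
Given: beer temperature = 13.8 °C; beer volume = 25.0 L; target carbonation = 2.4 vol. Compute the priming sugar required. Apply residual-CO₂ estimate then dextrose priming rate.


residual = 14.695·(0.01821 + 0.09011·e^(−0.04·T));  sugar = (target − residual)·4.0·V
residual = 14.695·(0.01821 + 0.09011·e^(−0.04·13.8)) = 1.0300
sugar = (2.4 − 1.0300)·4.0·25.0

136.9953 g


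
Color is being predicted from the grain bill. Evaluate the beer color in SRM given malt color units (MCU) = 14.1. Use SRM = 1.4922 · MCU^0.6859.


SRM = 1.4922 · 14.1^0.6859

9.1638 SRM


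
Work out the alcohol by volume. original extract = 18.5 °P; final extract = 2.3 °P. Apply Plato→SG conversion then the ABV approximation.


SG = 259/(259 − P);  ABV = (OG − FG)·131.25
OG = 259/(259 − 18.5) = 1.0769
FG = 259/(259 − 2.3) = 1.0090
ABV = (1.0769 − 1.0090)·131.25

8.9202 % ABV


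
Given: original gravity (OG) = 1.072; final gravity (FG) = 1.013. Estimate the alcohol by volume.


ABV = (OG − FG) · 131.25
ABV = (1.072 − 1.013) · 131.25

7.7438 % ABV


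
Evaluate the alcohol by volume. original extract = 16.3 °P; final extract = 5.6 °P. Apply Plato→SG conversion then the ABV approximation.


SG = 259/(259 − P);  ABV = (OG − FG)·131.25
OG = 259/(259 − 16.3) = 1.0672
FG = 259/(259 − 5.6) = 1.0221
ABV = (1.0672 − 1.0221)·131.25

5.9143 % ABV


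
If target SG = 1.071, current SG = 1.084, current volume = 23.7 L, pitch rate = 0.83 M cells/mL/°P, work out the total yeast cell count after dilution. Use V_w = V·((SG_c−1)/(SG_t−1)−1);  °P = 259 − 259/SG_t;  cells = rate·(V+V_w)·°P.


V_w = 23.7·((1.084−1)/(1.071−1)−1) = 4.3394
V_final = 23.7 + 4.3394 = 28.0394
°P = 259 − 259/1.071 = 17.1699
cells = 0.83·28.0394·17.1699

399.5913 billion cells


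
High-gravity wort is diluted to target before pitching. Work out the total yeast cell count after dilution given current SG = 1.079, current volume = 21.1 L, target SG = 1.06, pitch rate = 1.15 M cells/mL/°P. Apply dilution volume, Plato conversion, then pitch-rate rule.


V_w = V·((SG_c−1)/(SG_t−1)−1);  °P = 259 − 259/SG_t;  cells = rate·(V+V_w)·°P
V_w = 21.1·((1.079−1)/(1.06−1)−1) = 6.6817
V_final = 21.1 + 6.6817 = 27.7817
°P = 259 − 259/1.06 = 14.6604
cells = 1.15·27.7817·14.6604

468.3832 billion cells


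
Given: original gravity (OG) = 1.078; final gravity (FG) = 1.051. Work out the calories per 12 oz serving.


ABW = (OG−FG)·131.25·0.79/FG;  °P = 259 − 259/SG (for OG→OE and FG→AE);  RE = 0.1808·OE + 0.8192·AE;  Cal = (6.9·ABW + 4·(RE−0.1))·FG·3.55
ABW = (1.078 − 1.051)·131.25·0.79/1.051 = 2.6637
OE = 259 − 259/1.078 = 18.7403 °P
AE = 259 − 259/1.051 = 12.5680 °P
RE = 0.1808·18.7403 + 0.8192·12.5680 = 13.6840 °P
Cal = (6.9·2.6637 + 4·(13.6840−0.1))·1.051·3.55

271.3052 kcal


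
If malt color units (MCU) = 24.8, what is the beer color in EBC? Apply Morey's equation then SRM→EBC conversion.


SRM = 1.4922·MCU^0.6859;  EBC = SRM·1.97
SRM = 1.4922·24.8^0.6859 = 13.4984
EBC = 13.4984·1.97

26.5918 EBC


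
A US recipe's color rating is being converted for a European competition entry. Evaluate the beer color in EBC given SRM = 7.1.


EBC = SRM · 1.97
EBC = 7.1 · 1.97

13.9870 EBC


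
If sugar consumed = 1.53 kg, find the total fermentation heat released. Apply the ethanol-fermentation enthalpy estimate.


Q = m_sugar · 590 kJ/kg
Q = 1.53 · 590

902.7000 kJ


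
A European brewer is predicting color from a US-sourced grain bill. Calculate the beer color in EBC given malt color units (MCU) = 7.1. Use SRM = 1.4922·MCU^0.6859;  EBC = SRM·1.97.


SRM = 1.4922·7.1^0.6859 = 5.7241
EBC = 5.7241·1.97

11.2764 EBC


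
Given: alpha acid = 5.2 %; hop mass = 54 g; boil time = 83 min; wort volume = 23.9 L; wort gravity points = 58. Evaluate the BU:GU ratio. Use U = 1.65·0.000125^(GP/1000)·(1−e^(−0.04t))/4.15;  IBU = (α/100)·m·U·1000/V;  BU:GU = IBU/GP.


U = 1.65·0.000125^(58/1000)·(1−e^(−0.04·83))/4.15 = 0.2275
IBU = (5.2/100)·54·0.2275·1000/23.9 = 26.7340
BU:GU = 26.7340/58

0.4609


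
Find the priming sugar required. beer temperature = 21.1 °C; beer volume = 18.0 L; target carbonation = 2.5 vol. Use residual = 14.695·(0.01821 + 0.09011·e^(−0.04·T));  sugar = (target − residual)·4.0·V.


residual = 14.695·(0.01821 + 0.09011·e^(−0.04·21.1)) = 0.8370
sugar = (2.5 − 0.8370)·4.0·18.0

119.7381 g


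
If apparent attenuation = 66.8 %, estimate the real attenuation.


RA = AA · 0.8192
RA = 66.8 · 0.8192

54.7226 %


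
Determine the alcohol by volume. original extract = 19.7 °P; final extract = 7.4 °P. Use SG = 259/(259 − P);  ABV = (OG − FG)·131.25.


OG = 259/(259 − 19.7) = 1.0823
FG = 259/(259 − 7.4) = 1.0294
ABV = (1.0823 − 1.0294)·131.25

6.9447 % ABV


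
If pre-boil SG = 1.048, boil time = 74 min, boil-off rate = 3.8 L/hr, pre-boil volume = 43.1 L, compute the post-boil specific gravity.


V_post = V_pre − rate·(t/60);  SG_post = 1 + (SG_pre−1)·V_pre/V_post
V_post = 43.1 − 3.8·(74/60) = 38.4133
SG_post = 1 + (1.048 − 1)·43.1/38.4133

1.0539


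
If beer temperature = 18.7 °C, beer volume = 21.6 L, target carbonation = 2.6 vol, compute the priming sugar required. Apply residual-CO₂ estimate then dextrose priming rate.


residual = 14.695·(0.01821 + 0.09011·e^(−0.04·T));  sugar = (target − residual)·4.0·V
residual = 14.695·(0.01821 + 0.09011·e^(−0.04·18.7)) = 0.8943
sugar = (2.6 − 0.8943)·4.0·21.6

147.3690 g


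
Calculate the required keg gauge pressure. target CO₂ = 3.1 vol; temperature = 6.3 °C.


psi = vols/(0.01821 + 0.09011·e^(−0.04·T)) − 14.695
psi = 3.1/(0.01821 + 0.09011·e^(−0.04·6.3)) − 14.695

20.4335 psi


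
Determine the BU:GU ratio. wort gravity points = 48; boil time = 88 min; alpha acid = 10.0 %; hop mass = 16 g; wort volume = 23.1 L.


U = 1.65·0.000125^(GP/1000)·(1−e^(−0.04t))/4.15;  IBU = (α/100)·m·U·1000/V;  BU:GU = IBU/GP
U = 1.65·0.000125^(48/1000)·(1−e^(−0.04·88))/4.15 = 0.2506
IBU = (10.0/100)·16·0.2506·1000/23.1 = 17.3599
BU:GU = 17.3599/48

0.3617


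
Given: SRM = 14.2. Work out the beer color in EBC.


EBC = SRM · 1.97
EBC = 14.2 · 1.97

27.9740 EBC


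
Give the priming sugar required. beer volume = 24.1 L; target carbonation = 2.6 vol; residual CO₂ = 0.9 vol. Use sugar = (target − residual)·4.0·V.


sugar = (2.6 − 0.9)·4.0·24.1

163.8800 g


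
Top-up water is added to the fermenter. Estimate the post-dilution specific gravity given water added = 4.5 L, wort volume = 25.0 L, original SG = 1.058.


SG_new = 1 + (SG_old − 1)·V_old/(V_old + V_water)
pts = (1.058 − 1)·1000·25.0/(25.0 + 4.5) = 49.1525
SG_new = 1 + 49.1525/1000

1.0492


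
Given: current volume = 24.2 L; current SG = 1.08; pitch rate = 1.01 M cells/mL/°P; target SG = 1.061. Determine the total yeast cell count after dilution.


V_w = V·((SG_c−1)/(SG_t−1)−1);  °P = 259 − 259/SG_t;  cells = rate·(V+V_w)·°P
V_w = 24.2·((1.08−1)/(1.061−1)−1) = 7.5377
V_final = 24.2 + 7.5377 = 31.7377
°P = 259 − 259/1.061 = 14.8907
cells = 1.01·31.7377·14.8907

477.3216 billion cells


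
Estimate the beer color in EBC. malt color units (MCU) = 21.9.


SRM = 1.4922·MCU^0.6859;  EBC = SRM·1.97
SRM = 1.4922·21.9^0.6859 = 12.3947
EBC = 12.3947·1.97

24.4177 EBC


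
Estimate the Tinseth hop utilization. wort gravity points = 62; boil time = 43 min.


U = 1.65·0.000125^(GP/1000) · (1 − e^(−0.04·t))/4.15
bigness = 1.65·0.000125^(62/1000) = 0.9451
boil_factor = (1 − e^(−0.04·43))/4.15 = 0.1978
U = 0.9451 · 0.1978

0.1870


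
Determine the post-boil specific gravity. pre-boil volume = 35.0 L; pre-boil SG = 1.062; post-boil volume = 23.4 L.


SG_post = 1 + (SG_pre − 1)·V_pre/V_post
pts_pre = (1.062 − 1)·1000 = 62.0000
pts_post = 62.0000·35.0/23.4 = 92.7350
SG_post = 1 + 92.7350/1000

1.0927


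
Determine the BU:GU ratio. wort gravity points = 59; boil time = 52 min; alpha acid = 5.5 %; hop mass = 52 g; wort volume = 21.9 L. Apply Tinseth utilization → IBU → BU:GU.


U = 1.65·0.000125^(GP/1000)·(1−e^(−0.04t))/4.15;  IBU = (α/100)·m·U·1000/V;  BU:GU = IBU/GP
U = 1.65·0.000125^(59/1000)·(1−e^(−0.04·52))/4.15 = 0.2047
IBU = (5.5/100)·52·0.2047·1000/21.9 = 26.7373
BU:GU = 26.7373/59

0.4532


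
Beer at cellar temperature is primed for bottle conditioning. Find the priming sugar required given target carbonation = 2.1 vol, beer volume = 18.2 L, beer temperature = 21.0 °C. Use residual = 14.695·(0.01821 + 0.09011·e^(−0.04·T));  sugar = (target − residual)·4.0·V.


residual = 14.695·(0.01821 + 0.09011·e^(−0.04·21.0)) = 0.8393
sugar = (2.1 − 0.8393)·4.0·18.2

91.7824 g


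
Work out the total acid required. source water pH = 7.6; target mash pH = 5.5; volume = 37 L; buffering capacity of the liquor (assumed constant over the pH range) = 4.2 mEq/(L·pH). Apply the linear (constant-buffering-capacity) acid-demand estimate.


acid = buffering capacity · (pH_source − pH_target) · V
acid = 4.2 · (7.6 − 5.5) · 37

326.3400 mEq


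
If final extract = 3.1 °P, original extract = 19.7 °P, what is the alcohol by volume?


SG = 259/(259 − P);  ABV = (OG − FG)·131.25
OG = 259/(259 − 19.7) = 1.0823
FG = 259/(259 − 3.1) = 1.0121
ABV = (1.0823 − 1.0121)·131.25

9.2150 % ABV


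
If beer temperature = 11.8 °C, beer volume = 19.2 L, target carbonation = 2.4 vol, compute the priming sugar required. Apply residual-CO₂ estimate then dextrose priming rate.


residual = 14.695·(0.01821 + 0.09011·e^(−0.04·T));  sugar = (target − residual)·4.0·V
residual = 14.695·(0.01821 + 0.09011·e^(−0.04·11.8)) = 1.0935
sugar = (2.4 − 1.0935)·4.0·19.2

100.3354 g


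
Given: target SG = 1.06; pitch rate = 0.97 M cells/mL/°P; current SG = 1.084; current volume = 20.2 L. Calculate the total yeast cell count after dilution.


V_w = V·((SG_c−1)/(SG_t−1)−1);  °P = 259 − 259/SG_t;  cells = rate·(V+V_w)·°P
V_w = 20.2·((1.084−1)/(1.06−1)−1) = 8.0800
V_final = 20.2 + 8.0800 = 28.2800
°P = 259 − 259/1.06 = 14.6604
cells = 0.97·28.2800·14.6604

402.1576 billion cells


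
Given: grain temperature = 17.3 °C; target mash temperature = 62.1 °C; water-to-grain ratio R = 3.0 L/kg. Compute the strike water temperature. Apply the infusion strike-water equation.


T_strike = (0.41/R)·(T_mash − T_grain) + T_mash
T_strike = (0.41/3.0)·(62.1 − 17.3) + 62.1

68.2227 °C


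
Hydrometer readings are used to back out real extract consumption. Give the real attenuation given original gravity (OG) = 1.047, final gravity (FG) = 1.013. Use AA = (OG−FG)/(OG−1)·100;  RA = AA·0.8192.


AA = (1.047 − 1.013)/(1.047 − 1)·100 = 72.3404
RA = 72.3404·0.8192

59.2613 %


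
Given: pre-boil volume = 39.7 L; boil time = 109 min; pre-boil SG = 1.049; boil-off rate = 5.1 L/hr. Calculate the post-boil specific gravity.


V_post = V_pre − rate·(t/60);  SG_post = 1 + (SG_pre−1)·V_pre/V_post
V_post = 39.7 − 5.1·(109/60) = 30.4350
SG_post = 1 + (1.049 − 1)·39.7/30.4350

1.0639


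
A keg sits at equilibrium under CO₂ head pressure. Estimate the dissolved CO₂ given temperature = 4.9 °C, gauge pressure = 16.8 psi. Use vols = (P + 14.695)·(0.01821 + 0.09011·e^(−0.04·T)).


vols = (16.8 + 14.695)·(0.01821 + 0.09011·e^(−0.04·4.9))

2.9064 volumes


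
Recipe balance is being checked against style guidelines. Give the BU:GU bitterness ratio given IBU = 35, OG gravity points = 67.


BU:GU = IBU / OG_points
BU:GU = 35 / 67

0.5224


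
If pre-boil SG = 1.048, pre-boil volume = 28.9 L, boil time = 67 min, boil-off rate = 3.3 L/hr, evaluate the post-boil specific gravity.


V_post = V_pre − rate·(t/60);  SG_post = 1 + (SG_pre−1)·V_pre/V_post
V_post = 28.9 − 3.3·(67/60) = 25.2150
SG_post = 1 + (1.048 − 1)·28.9/25.2150

1.0550


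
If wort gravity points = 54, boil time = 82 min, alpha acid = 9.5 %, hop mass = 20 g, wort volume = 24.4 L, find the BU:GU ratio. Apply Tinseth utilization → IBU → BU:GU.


U = 1.65·0.000125^(GP/1000)·(1−e^(−0.04t))/4.15;  IBU = (α/100)·m·U·1000/V;  BU:GU = IBU/GP
U = 1.65·0.000125^(54/1000)·(1−e^(−0.04·82))/4.15 = 0.2355
IBU = (9.5/100)·20·0.2355·1000/24.4 = 18.3390
BU:GU = 18.3390/54

0.3396


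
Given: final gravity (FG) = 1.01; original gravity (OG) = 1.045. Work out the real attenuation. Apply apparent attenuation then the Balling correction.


AA = (OG−FG)/(OG−1)·100;  RA = AA·0.8192
AA = (1.045 − 1.01)/(1.045 − 1)·100 = 77.7778
RA = 77.7778·0.8192

63.7156 %


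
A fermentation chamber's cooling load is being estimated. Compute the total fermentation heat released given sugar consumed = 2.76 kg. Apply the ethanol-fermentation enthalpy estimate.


Q = m_sugar · 590 kJ/kg
Q = 2.76 · 590

1628.4000 kJ


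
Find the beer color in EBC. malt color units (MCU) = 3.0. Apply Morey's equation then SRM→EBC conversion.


SRM = 1.4922·MCU^0.6859;  EBC = SRM·1.97
SRM = 1.4922·3.0^0.6859 = 3.1702
EBC = 3.1702·1.97

6.2453 EBC


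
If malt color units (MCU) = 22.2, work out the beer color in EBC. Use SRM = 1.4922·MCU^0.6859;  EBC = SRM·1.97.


SRM = 1.4922·22.2^0.6859 = 12.5110
EBC = 12.5110·1.97

24.6466 EBC


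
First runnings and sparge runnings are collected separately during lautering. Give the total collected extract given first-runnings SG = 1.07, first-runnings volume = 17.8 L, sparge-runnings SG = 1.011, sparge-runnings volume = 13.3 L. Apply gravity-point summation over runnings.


total = Σ (SG_i − 1)·1000·V_i
first = (1.07 − 1)·1000·17.8 = 1246.0000
sparge = (1.011 − 1)·1000·13.3 = 146.3000
total = 1246.0000 + 146.3000

1392.3000 gravity·L


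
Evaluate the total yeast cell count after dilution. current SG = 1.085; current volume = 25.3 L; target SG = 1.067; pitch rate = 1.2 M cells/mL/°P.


V_w = V·((SG_c−1)/(SG_t−1)−1);  °P = 259 − 259/SG_t;  cells = rate·(V+V_w)·°P
V_w = 25.3·((1.085−1)/(1.067−1)−1) = 6.7970
V_final = 25.3 + 6.7970 = 32.0970
°P = 259 − 259/1.067 = 16.2634
cells = 1.2·32.0970·16.2634

626.4062 billion cells


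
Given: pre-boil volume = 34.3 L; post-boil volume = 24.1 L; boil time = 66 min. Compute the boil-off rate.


rate = (V_pre − V_post) / (t_min/60)
rate = (34.3 − 24.1) / (66/60)

9.2727 L/hr


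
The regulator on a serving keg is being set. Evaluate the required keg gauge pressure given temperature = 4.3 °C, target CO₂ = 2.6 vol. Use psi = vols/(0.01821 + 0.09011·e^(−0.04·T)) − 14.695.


psi = 2.6/(0.01821 + 0.09011·e^(−0.04·4.3)) − 14.695

12.9408 psi


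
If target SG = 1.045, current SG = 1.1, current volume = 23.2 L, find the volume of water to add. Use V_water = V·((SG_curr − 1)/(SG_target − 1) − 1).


V_water = 23.2·((1.1 − 1)/(1.045 − 1) − 1)

28.3556 L


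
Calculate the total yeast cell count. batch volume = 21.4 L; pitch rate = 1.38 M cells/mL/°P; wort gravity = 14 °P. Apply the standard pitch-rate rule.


cells (billions) = rate · V_L · °P
cells = 1.38 · 21.4 · 14

413.4480 billion cells


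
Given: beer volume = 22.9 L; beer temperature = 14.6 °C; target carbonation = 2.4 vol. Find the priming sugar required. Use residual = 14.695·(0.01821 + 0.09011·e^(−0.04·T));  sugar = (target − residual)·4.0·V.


residual = 14.695·(0.01821 + 0.09011·e^(−0.04·14.6)) = 1.0060
sugar = (2.4 − 1.0060)·4.0·22.9

127.6872 g


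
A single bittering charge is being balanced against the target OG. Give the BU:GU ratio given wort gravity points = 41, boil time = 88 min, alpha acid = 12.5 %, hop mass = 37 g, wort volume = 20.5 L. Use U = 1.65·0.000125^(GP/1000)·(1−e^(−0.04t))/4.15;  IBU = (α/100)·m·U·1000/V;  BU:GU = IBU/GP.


U = 1.65·0.000125^(41/1000)·(1−e^(−0.04·88))/4.15 = 0.2669
IBU = (12.5/100)·37·0.2669·1000/20.5 = 60.2169
BU:GU = 60.2169/41

1.4687


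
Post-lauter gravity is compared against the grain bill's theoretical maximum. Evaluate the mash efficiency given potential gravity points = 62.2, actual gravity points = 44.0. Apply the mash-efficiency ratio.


efficiency = actual / potential × 100
efficiency = 44.0 / 62.2 × 100

70.7395 %


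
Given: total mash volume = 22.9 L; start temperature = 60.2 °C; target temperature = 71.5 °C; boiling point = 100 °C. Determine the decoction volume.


V_dec = V_total·(T_target − T_start)/(T_boil − T_start)
V_dec = 22.9·(71.5 − 60.2)/(100 − 60.2)

6.5018 L


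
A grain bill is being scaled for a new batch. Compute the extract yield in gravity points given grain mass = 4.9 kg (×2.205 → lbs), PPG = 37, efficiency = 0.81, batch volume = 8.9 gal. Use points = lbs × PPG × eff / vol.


lbs = 4.9 × 2.205 = 10.8045
points = 10.8045 × 37 × 0.81 / 8.9

36.3832 points


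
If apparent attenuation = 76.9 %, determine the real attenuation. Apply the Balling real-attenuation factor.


RA = AA · 0.8192
RA = 76.9 · 0.8192

62.9965 %


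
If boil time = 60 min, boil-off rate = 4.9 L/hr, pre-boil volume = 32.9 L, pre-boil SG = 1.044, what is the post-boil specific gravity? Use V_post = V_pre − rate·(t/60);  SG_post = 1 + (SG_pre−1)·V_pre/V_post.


V_post = 32.9 − 4.9·(60/60) = 28.0000
SG_post = 1 + (1.044 − 1)·32.9/28.0000

1.0517


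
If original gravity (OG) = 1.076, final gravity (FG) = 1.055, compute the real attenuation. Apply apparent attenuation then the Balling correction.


AA = (OG−FG)/(OG−1)·100;  RA = AA·0.8192
AA = (1.076 − 1.055)/(1.076 − 1)·100 = 27.6316
RA = 27.6316·0.8192

22.6358 %


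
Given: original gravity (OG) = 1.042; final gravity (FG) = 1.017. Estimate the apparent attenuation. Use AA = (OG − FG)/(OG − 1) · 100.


AA = (1.042 − 1.017)/(1.042 − 1) · 100

59.5238 %


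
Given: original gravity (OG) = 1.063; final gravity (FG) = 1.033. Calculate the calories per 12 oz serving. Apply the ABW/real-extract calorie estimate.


ABW = (OG−FG)·131.25·0.79/FG;  °P = 259 − 259/SG (for OG→OE and FG→AE);  RE = 0.1808·OE + 0.8192·AE;  Cal = (6.9·ABW + 4·(RE−0.1))·FG·3.55
ABW = (1.063 − 1.033)·131.25·0.79/1.033 = 3.0113
OE = 259 − 259/1.063 = 15.3500 °P
AE = 259 − 259/1.033 = 8.2740 °P
RE = 0.1808·15.3500 + 0.8192·8.2740 = 9.5533 °P
Cal = (6.9·3.0113 + 4·(9.5533−0.1))·1.033·3.55

214.8614 kcal
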